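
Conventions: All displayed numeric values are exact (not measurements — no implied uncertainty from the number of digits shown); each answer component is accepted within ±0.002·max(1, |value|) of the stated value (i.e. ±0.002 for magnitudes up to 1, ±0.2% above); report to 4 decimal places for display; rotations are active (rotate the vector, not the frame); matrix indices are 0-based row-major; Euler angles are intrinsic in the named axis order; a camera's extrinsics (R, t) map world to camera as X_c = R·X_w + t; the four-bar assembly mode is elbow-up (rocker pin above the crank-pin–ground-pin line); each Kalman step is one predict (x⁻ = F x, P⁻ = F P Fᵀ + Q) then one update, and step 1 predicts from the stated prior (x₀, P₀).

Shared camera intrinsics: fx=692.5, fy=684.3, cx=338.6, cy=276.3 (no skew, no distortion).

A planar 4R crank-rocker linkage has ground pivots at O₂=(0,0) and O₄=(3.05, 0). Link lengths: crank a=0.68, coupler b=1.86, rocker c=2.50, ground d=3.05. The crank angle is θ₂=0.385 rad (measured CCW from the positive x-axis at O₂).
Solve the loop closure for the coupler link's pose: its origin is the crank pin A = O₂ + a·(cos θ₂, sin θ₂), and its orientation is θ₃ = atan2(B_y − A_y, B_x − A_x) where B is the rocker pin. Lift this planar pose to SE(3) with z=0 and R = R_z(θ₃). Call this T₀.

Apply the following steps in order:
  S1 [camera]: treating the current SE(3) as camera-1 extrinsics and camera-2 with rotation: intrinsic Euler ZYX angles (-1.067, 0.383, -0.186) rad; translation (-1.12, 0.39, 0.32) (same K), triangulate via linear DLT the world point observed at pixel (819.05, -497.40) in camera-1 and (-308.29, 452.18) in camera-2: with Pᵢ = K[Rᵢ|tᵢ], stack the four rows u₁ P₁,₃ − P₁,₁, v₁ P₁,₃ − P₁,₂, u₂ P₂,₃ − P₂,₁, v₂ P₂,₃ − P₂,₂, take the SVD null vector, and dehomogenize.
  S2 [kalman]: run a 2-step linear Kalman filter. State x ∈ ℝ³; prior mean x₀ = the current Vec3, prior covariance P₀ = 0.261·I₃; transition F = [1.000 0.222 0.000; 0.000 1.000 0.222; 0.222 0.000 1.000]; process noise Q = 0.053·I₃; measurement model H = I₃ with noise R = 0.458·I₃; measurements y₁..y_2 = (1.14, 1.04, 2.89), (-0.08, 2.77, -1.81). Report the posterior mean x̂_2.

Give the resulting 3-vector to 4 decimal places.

result = (-0.4168, 1.1352, 0.7885)

source (fourbar_fk): coupler pose = R=[0.4424 -0.8968 0.0000; 0.8968 0.4424 0.0000; 0.0000 0.0000 1.0000], t=(0.6302, 0.2554, 0.0000)
after S1 (triangulate): (-1.5895, -1.2648, 1.5298)
after S2 (kf_track): (-0.4168, 1.1352, 0.7885)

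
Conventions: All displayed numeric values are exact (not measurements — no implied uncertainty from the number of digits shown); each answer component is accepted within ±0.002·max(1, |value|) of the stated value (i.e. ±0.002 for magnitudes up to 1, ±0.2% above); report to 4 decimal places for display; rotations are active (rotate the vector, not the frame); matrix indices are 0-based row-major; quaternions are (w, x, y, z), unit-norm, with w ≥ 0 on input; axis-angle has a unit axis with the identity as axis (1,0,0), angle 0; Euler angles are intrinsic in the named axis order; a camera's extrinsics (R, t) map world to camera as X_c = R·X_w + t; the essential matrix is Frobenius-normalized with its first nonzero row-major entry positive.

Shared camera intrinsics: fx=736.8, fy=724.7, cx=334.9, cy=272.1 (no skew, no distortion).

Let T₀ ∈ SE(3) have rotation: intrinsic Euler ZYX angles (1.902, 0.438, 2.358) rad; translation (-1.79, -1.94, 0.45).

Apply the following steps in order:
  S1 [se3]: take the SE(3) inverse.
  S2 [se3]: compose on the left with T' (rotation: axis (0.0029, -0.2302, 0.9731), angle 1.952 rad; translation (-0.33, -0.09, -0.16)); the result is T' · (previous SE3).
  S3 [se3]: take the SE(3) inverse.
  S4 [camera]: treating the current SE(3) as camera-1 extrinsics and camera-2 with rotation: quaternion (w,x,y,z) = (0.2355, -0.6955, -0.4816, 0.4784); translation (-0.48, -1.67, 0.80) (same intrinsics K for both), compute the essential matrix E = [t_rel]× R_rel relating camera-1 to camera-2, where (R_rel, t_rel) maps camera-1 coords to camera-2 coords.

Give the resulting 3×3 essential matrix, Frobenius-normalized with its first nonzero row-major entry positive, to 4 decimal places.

matrix = [0.3040 -0.3038 0.5113; 0.0305 -0.0161 -0.3148; 0.4172 -0.3748 -0.3730]

after S1 (invert_se3): R=[-0.2945 0.8564 -0.4241; 0.5725 0.5134 0.6392; 0.7652 -0.0546 -0.6415], t=(1.3251, 1.7333, 1.5524)
after S2 (compose_se3): R=[-0.5687 -0.7714 -0.2856; -0.6743 0.6361 -0.3751; 0.4710 -0.0207 -0.8819], t=(-2.7159, 0.1057, 1.0398)
after S3 (invert_se3): R=[-0.5687 -0.6743 0.4710; -0.7714 0.6361 -0.0207; -0.2856 -0.3751 -0.8819], t=(-1.9630, -2.1406, 0.1809)
after S4 (essential): [0.3040 -0.3038 0.5113; 0.0305 -0.0161 -0.3148; 0.4172 -0.3748 -0.3730]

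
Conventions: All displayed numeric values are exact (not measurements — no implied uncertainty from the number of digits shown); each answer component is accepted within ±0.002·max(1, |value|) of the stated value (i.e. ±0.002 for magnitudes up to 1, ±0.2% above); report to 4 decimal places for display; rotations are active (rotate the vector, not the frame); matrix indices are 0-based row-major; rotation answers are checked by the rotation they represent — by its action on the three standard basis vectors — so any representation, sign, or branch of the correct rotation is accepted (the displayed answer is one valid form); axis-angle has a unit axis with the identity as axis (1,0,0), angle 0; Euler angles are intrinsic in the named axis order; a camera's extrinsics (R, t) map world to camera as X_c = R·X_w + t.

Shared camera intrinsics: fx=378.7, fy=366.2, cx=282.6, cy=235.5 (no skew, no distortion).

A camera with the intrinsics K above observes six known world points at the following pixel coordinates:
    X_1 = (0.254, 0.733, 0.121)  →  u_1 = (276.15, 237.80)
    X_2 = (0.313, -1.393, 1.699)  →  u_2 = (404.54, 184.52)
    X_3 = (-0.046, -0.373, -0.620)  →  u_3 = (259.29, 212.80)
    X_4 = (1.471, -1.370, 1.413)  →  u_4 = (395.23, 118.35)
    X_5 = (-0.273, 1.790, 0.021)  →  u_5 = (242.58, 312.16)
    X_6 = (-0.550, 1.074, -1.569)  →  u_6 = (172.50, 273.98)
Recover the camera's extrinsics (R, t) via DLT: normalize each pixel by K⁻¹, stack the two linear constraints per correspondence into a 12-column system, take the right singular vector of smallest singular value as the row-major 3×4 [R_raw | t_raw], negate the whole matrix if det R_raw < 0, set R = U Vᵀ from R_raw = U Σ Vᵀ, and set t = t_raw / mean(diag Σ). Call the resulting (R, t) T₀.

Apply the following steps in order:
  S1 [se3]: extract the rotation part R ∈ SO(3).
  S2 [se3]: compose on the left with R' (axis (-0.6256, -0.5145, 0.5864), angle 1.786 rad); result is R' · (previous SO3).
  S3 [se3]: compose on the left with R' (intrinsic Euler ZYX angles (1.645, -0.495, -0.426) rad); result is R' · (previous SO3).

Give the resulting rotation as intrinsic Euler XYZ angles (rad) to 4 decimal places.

rotation (euler_xyz) = (-1.8675, -0.8617, -1.6686)

source (pnp_recover): camera pose = R=[-0.0445 -0.3332 0.9418; -0.8356 0.5291 0.1477; -0.5476 -0.7804 -0.3020], t=(0.0500, -0.1600, 6.1220)
after S1 (rot_of_se3): [-0.0445 -0.3332 0.9418; -0.8356 0.5291 0.1477; -0.5476 -0.7804 -0.3020]
after S2 (compose_so3): [0.6597 0.5561 0.5055; -0.2671 -0.4553 0.8493; 0.7025 -0.6953 -0.1518]
after S3 (compose_so3): [-0.0636 0.6480 -0.7590; 0.2201 0.7509 0.6227; 0.9734 -0.1274 -0.1904]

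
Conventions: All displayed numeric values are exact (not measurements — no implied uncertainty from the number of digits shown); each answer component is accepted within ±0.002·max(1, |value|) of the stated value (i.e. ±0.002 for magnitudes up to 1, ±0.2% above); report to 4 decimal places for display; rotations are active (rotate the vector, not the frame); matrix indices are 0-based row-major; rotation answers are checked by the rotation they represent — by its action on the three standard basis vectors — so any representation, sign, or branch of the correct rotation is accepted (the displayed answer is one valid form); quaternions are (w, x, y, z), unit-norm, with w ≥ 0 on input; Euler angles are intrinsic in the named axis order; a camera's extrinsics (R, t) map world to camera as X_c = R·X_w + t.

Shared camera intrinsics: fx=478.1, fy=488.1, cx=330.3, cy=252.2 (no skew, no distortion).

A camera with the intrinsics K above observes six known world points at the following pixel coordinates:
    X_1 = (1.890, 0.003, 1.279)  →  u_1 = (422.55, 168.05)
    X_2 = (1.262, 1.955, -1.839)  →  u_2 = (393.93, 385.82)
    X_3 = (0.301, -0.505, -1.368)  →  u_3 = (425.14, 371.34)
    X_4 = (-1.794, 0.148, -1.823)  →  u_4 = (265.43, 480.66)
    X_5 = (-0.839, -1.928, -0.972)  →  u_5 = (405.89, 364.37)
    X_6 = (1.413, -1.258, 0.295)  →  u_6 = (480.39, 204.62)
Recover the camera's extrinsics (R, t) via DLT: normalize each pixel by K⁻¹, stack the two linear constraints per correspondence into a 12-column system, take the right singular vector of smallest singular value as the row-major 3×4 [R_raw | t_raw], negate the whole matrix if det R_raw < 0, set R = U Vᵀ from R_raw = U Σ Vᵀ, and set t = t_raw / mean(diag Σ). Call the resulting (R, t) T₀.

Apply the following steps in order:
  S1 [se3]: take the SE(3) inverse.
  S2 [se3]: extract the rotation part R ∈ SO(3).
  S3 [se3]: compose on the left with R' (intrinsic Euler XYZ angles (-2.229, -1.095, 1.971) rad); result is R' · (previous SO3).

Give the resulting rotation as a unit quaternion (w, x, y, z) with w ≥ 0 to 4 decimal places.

rotation (quat) = (0.6100, 0.5349, 0.0467, -0.5827)

source (pnp_recover): camera pose = R=[0.8486 -0.4133 -0.3302; -0.2344 0.2658 -0.9351; 0.4743 0.8709 0.1286], t=(0.2499, 0.3603, 6.3510)
after S1 (invert_se3): R=[0.8486 -0.2344 0.4743; -0.4133 0.2658 0.8709; -0.3302 -0.9351 0.1286], t=(-3.1396, -5.5238, -0.3974)
after S2 (rot_of_se3): [0.8486 -0.2344 0.4743; -0.4133 0.2658 0.8709; -0.3302 -0.9351 0.1286]
after S3 (compose_so3): [0.3165 0.7610 -0.5664; -0.6610 -0.2513 -0.7070; -0.6804 0.5981 0.4235]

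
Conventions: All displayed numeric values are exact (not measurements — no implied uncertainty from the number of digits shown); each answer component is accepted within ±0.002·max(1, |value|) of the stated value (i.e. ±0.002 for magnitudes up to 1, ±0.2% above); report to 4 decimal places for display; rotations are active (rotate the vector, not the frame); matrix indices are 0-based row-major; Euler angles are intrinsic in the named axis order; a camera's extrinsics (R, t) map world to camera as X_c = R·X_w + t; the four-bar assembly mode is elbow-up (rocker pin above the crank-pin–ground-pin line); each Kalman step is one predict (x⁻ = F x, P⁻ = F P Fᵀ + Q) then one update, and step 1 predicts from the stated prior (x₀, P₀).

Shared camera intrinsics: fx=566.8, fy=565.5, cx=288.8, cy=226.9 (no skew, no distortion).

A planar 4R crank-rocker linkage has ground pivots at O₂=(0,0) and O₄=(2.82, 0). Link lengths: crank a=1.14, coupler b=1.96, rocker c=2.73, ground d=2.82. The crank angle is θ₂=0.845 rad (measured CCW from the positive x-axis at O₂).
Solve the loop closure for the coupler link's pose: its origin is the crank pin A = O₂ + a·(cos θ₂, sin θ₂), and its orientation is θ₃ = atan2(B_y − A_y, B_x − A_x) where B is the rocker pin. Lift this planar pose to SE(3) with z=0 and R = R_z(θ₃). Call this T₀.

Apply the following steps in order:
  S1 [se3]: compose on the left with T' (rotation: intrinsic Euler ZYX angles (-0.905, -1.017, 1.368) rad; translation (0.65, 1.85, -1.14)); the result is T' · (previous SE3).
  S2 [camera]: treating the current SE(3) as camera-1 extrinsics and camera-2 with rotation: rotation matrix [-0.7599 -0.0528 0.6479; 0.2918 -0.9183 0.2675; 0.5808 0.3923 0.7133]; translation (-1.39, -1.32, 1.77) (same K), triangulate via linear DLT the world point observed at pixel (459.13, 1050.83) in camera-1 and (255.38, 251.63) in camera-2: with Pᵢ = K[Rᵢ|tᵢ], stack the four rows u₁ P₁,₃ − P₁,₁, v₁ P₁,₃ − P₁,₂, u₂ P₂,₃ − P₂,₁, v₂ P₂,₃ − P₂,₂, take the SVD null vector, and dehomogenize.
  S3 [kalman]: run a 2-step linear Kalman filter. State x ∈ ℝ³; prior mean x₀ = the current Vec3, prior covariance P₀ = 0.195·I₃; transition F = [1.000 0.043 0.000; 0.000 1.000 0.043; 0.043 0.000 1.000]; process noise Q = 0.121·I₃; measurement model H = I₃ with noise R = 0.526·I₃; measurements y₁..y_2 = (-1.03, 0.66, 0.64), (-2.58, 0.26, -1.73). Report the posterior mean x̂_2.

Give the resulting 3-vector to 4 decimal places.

result = (-1.4389, -0.2414, -0.0159)

source (fourbar_fk): coupler pose = R=[0.5222 -0.8528 0.0000; 0.8528 0.5222 0.0000; 0.0000 0.0000 1.0000], t=(0.7567, 0.8527, 0.0000)
after S1 (compose_se3): R=[-0.1341 -0.4631 -0.8761; 0.4489 0.7598 -0.4703; 0.8835 -0.4563 0.1059], t=(0.5921, 2.2018, -0.0572)
after S2 (triangulate): (-0.4527, -1.2863, 1.3320)
after S3 (kf_track): (-1.4389, -0.2414, -0.0159)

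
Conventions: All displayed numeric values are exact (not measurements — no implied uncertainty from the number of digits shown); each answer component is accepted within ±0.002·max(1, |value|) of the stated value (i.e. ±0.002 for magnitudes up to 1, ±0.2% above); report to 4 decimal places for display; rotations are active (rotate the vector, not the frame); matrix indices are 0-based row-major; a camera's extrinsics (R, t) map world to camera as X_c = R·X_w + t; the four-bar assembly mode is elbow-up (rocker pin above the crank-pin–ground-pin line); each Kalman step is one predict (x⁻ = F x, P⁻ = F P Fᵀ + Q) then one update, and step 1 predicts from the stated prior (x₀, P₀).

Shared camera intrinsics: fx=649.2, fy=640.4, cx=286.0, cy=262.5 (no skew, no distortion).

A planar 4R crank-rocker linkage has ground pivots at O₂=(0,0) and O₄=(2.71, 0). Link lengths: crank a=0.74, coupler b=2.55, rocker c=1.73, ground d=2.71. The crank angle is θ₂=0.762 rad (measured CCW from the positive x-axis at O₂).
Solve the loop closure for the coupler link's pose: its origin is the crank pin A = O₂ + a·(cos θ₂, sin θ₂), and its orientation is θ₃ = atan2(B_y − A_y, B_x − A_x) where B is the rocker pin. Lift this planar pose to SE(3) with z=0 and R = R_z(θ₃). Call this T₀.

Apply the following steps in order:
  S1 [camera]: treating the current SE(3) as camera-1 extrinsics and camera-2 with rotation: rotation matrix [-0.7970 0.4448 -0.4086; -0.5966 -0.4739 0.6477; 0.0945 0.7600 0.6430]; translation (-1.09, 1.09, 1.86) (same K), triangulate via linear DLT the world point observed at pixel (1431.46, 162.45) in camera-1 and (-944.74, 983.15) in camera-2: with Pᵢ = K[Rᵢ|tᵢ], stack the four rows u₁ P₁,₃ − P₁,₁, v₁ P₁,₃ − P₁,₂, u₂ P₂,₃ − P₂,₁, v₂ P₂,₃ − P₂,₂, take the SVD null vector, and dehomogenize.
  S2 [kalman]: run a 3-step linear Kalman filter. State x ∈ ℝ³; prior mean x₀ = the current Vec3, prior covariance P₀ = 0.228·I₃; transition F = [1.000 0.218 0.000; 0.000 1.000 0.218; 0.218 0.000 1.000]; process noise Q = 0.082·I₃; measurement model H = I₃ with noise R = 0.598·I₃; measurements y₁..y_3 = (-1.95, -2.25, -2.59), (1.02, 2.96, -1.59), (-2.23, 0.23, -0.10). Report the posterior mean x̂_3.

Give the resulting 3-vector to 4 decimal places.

source (fourbar_fk): coupler pose = R=[0.8786 -0.4776 0.0000; 0.4776 0.8786 0.0000; 0.0000 0.0000 1.0000], t=(0.5354, 0.5109, 0.0000)
after S1 (triangulate): (1.1884, -1.4568, 1.2895)
after S2 (kf_track): (-0.6889, -0.2135, -0.3006)

result = (-0.6889, -0.2135, -0.3006)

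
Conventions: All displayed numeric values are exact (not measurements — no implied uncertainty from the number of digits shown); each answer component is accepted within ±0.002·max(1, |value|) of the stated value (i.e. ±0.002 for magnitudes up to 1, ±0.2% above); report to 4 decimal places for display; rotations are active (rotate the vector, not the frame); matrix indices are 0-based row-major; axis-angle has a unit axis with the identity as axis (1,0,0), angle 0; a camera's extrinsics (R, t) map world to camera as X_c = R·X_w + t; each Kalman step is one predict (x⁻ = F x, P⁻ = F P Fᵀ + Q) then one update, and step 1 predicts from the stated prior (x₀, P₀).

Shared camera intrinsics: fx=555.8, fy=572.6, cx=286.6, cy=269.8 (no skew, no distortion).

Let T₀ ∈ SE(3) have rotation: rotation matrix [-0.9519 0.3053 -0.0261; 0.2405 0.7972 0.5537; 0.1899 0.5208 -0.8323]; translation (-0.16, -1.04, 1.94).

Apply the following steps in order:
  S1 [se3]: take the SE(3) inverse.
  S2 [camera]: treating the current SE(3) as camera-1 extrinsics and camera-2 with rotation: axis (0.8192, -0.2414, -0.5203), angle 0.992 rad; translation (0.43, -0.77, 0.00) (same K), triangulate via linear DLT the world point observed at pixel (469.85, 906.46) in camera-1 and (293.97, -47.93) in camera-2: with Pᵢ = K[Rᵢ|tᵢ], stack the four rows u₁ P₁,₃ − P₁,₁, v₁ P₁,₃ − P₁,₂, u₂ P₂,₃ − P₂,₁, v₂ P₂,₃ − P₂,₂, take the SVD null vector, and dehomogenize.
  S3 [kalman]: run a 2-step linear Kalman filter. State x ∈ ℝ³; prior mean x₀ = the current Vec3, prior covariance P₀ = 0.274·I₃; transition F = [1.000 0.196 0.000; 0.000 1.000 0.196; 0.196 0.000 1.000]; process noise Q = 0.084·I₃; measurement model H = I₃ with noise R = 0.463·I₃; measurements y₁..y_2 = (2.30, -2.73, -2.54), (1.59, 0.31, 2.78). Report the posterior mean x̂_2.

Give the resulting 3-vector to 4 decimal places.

result = (1.1904, -0.0161, 1.0828)

after S1 (invert_se3): R=[-0.9519 0.2405 0.1899; 0.3053 0.7972 0.5208; -0.0261 0.5537 -0.8323], t=(-0.2705, -0.1324, 2.1863)
after S2 (triangulate): (-0.1607, 1.1319, 1.6675)
after S3 (kf_track): (1.1904, -0.0161, 1.0828)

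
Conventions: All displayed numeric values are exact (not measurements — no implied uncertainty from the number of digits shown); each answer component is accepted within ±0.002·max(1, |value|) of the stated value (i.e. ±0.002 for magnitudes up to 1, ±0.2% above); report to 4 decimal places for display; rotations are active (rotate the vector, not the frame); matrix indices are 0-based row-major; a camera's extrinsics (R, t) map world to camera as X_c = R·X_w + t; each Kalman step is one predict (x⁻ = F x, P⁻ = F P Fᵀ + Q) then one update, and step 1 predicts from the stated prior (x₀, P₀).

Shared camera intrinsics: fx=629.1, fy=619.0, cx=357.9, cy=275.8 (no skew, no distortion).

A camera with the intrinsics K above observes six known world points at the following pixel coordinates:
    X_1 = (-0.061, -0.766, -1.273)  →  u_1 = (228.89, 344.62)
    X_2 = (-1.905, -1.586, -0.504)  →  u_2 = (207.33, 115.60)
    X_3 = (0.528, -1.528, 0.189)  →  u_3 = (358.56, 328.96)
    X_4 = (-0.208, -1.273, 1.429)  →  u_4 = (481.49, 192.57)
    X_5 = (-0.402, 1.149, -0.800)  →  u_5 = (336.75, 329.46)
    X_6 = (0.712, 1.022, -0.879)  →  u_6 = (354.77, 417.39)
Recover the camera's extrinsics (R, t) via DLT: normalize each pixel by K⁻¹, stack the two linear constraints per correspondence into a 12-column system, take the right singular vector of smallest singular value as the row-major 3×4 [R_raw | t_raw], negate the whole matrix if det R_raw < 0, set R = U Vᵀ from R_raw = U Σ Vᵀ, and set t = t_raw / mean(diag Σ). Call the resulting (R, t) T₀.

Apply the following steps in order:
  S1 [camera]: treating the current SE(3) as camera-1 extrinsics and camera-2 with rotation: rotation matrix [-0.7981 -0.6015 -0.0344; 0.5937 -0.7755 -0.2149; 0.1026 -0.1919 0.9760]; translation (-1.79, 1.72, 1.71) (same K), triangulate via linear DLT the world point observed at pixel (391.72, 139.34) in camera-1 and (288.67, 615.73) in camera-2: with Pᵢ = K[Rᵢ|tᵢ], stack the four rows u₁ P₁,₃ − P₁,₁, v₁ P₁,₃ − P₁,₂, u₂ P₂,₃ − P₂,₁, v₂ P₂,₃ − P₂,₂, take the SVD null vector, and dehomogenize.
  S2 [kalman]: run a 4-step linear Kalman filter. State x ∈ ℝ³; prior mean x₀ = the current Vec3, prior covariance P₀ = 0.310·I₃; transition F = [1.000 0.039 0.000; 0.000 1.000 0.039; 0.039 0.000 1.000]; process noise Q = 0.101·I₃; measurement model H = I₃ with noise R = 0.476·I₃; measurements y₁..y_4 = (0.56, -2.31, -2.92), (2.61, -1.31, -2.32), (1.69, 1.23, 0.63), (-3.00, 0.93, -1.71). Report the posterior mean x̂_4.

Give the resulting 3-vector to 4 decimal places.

source (pnp_recover): camera pose = R=[0.3021 0.3359 0.8921; 0.8815 0.2579 -0.3956; -0.3629 0.9059 -0.2182], t=(0.1901, 0.4100, 6.3507)
after S1 (triangulate): (-1.2743, -0.8575, 0.8933)
after S2 (kf_track): (-0.4358, 0.0116, -1.0160)

result = (-0.4358, 0.0116, -1.0160)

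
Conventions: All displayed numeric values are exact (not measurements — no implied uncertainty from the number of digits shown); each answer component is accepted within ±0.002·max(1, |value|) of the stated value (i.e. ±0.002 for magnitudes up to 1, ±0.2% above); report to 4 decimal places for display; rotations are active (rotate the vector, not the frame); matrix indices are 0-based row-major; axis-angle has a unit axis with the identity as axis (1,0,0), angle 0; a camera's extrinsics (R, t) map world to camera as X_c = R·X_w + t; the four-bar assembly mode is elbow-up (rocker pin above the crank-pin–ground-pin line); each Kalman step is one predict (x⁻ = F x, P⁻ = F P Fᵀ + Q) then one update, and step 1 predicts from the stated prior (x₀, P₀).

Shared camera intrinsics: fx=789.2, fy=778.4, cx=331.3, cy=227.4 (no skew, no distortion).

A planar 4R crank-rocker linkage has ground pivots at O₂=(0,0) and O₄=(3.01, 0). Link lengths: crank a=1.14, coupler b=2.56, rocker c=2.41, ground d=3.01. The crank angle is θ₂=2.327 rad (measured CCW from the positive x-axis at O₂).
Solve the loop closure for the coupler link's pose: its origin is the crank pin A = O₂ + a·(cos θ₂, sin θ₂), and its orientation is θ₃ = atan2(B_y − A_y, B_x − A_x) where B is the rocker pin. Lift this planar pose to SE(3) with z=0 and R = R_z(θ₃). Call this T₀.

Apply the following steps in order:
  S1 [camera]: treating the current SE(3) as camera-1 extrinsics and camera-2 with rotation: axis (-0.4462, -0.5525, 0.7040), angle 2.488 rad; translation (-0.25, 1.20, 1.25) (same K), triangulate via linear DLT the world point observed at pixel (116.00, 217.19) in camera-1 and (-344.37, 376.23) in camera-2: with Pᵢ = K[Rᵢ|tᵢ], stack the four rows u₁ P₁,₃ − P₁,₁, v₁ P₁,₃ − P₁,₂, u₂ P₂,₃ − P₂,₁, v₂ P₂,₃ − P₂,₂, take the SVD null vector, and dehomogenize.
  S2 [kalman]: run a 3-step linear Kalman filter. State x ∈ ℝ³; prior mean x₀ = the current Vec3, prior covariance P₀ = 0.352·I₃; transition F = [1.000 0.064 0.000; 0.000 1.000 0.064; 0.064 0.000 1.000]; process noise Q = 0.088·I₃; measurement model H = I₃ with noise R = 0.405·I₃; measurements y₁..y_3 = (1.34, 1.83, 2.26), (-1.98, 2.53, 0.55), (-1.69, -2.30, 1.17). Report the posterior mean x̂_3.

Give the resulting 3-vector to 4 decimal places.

result = (-0.9441, 0.0113, 1.2697)

source (fourbar_fk): coupler pose = R=[0.9067 -0.4217 0.0000; 0.4217 0.9067 0.0000; 0.0000 0.0000 1.0000], t=(-0.7822, 0.8293, 0.0000)
after S1 (triangulate): (-0.1431, -0.8768, 1.9874)
after S2 (kf_track): (-0.9441, 0.0113, 1.2697)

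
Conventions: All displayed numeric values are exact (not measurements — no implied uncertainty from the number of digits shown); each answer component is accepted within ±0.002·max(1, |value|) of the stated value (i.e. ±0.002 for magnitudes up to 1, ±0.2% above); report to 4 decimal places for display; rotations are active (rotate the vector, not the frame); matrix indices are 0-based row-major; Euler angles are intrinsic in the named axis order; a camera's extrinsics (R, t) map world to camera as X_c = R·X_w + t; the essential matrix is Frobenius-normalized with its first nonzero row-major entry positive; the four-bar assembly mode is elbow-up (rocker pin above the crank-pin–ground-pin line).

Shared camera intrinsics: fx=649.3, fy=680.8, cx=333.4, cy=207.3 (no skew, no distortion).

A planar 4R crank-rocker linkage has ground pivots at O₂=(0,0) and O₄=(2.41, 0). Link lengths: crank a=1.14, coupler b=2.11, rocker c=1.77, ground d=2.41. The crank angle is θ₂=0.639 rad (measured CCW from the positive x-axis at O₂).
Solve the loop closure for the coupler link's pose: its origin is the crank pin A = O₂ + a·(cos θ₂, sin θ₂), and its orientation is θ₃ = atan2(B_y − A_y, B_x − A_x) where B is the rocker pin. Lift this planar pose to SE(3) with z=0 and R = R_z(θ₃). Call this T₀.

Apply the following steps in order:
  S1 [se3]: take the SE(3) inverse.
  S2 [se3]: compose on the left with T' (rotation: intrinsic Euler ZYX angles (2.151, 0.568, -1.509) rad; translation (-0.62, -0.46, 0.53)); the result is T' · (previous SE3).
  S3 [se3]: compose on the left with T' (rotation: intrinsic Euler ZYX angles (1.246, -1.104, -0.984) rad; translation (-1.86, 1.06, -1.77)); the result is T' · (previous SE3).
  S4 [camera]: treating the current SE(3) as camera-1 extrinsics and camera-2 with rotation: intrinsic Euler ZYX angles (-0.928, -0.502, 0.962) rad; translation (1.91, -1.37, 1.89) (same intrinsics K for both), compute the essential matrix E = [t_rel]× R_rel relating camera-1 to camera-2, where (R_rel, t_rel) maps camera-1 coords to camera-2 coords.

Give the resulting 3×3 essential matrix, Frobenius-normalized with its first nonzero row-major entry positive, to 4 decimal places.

matrix = [0.2271 -0.0109 0.4874; 0.2116 -0.4831 -0.3762; -0.3592 0.3103 -0.2563]

source (fourbar_fk): coupler pose = R=[0.8649 -0.5019 0.0000; 0.5019 0.8649 0.0000; 0.0000 0.0000 1.0000], t=(0.9151, 0.6799, 0.0000)
after S1 (invert_se3): R=[0.8649 0.5019 0.0000; -0.5019 0.8649 0.0000; 0.0000 0.0000 1.0000], t=(-1.1327, -0.1287, 0.0000)
after S2 (compose_se3): R=[-0.5215 -0.0220 -0.8530; 0.8522 -0.0638 -0.5194; -0.0430 -0.9977 0.0521], t=(-0.1278, -1.1964, 1.2477)
after S3 (compose_se3): R=[-0.2792 0.9600 -0.0225; 0.5374 0.1368 -0.8321; -0.7958 -0.2444 -0.5541], t=(-2.7159, -0.3022, -1.1249)
after S4 (essential): [0.2271 -0.0109 0.4874; 0.2116 -0.4831 -0.3762; -0.3592 0.3103 -0.2563]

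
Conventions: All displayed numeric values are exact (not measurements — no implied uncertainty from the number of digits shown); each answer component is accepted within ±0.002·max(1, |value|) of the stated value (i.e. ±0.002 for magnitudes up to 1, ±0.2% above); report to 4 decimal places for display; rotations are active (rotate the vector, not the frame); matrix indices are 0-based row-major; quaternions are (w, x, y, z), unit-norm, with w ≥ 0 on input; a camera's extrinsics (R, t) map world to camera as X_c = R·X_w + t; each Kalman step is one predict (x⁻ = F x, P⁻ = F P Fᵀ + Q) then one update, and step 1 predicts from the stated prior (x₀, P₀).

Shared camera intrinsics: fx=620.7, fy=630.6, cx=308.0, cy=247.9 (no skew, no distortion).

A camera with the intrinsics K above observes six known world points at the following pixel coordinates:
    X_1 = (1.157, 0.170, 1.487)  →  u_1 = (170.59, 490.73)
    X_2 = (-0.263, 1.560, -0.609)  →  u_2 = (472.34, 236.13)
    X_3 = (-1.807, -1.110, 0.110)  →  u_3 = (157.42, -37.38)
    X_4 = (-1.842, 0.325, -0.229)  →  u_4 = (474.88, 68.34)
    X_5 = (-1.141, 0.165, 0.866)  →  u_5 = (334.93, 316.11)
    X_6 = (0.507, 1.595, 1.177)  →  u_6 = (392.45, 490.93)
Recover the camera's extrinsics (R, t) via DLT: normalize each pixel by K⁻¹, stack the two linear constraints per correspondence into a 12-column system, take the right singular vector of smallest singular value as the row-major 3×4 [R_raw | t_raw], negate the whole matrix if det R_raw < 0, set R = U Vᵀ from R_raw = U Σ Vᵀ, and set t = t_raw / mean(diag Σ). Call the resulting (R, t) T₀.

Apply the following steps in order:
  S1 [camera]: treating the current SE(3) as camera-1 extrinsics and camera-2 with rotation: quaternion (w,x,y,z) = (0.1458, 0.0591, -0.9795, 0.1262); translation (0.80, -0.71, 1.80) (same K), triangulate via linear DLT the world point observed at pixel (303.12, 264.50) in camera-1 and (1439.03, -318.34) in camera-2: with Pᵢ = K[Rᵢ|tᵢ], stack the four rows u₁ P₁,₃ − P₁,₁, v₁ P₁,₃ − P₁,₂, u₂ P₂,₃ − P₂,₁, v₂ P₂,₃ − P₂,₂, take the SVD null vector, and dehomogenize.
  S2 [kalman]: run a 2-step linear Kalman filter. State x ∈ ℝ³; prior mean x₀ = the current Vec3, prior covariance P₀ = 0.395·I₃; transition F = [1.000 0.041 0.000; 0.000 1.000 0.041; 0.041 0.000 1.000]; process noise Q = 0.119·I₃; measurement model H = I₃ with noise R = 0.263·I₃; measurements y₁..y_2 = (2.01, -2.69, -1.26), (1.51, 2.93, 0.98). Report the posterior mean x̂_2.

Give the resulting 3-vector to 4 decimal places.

source (pnp_recover): camera pose = R=[-0.4333 0.8809 -0.1905; 0.3802 0.3703 0.8475; 0.8171 0.2948 -0.4954], t=(-0.3500, -0.0500, 4.1900)
after S1 (triangulate): (-1.0591, -0.0135, 0.6334)
after S2 (kf_track): (1.2535, 0.7133, 0.2767)

result = (1.2535, 0.7133, 0.2767)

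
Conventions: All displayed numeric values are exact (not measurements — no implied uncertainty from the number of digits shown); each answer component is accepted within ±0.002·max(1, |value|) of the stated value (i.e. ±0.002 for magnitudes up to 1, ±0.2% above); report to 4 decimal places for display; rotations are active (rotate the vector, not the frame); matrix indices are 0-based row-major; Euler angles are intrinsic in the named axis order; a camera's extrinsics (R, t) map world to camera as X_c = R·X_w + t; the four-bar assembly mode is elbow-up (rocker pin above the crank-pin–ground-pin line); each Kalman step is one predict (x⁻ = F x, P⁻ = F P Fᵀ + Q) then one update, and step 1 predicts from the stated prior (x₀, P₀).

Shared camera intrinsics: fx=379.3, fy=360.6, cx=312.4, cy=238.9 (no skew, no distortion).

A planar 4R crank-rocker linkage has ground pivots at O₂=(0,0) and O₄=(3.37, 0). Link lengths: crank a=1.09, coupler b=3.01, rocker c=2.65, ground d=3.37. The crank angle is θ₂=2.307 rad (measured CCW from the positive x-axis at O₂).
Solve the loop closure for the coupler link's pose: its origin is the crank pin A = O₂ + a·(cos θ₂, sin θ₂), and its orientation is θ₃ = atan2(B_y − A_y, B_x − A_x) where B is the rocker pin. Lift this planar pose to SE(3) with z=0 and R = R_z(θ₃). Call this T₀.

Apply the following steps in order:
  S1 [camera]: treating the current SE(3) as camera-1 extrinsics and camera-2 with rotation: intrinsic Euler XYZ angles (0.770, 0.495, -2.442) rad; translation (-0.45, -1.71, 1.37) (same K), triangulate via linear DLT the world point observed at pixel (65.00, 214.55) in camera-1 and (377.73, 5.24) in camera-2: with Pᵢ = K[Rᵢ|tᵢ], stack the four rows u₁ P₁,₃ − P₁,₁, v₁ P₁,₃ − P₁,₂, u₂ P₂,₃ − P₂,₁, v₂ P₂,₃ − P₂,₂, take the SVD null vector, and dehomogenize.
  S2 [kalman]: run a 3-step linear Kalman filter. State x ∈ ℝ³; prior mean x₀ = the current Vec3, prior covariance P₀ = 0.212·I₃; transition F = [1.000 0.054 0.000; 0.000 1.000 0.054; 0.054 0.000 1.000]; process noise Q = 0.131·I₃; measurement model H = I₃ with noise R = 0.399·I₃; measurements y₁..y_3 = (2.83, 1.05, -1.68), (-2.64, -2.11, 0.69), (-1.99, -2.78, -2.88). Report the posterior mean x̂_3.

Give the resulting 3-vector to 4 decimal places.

result = (-1.3437, -1.7266, -1.1047)

source (fourbar_fk): coupler pose = R=[0.8828 -0.4697 0.0000; 0.4697 0.8828 0.0000; 0.0000 0.0000 1.0000], t=(-0.7319, 0.8077, 0.0000)
after S1 (triangulate): (-0.7766, -0.6331, 1.7173)
after S2 (kf_track): (-1.3437, -1.7266, -1.1047)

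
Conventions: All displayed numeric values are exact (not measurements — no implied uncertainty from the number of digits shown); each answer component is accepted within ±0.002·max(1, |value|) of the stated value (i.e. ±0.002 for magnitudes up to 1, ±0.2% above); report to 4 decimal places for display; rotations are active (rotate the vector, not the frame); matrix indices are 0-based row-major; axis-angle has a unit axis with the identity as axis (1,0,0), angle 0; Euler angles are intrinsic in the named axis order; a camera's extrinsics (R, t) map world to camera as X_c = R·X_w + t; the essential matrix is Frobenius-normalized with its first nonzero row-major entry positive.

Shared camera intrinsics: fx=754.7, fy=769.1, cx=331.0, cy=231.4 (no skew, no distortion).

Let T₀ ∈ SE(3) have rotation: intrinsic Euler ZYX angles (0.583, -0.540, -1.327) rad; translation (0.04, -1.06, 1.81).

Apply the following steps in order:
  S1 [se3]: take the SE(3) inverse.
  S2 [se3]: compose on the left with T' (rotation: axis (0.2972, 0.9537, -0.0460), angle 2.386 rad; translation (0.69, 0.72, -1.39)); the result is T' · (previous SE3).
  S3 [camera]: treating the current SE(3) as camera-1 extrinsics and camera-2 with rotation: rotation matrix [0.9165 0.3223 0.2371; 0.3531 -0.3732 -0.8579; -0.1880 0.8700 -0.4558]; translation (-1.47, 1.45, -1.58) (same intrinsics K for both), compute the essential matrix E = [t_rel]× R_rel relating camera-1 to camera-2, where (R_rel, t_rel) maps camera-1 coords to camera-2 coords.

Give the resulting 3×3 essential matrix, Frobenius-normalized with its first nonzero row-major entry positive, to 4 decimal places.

matrix = [0.1746 0.4195 0.4734; 0.5988 -0.3244 0.1390; 0.0493 -0.2374 -0.1660]

after S1 (invert_se3): R=[0.7160 0.4722 0.5141; 0.2836 0.4762 -0.8323; -0.6379 0.7418 0.2070], t=(-0.4587, 2.0000, 0.4371)
after S2 (compose_se3): R=[-0.6661 0.4442 -0.5991; 0.7457 0.4107 -0.5246; 0.0131 -0.7962 -0.6049], t=(2.2719, 2.0750, -1.1397)
after S3 (essential): [0.1746 0.4195 0.4734; 0.5988 -0.3244 0.1390; 0.0493 -0.2374 -0.1660]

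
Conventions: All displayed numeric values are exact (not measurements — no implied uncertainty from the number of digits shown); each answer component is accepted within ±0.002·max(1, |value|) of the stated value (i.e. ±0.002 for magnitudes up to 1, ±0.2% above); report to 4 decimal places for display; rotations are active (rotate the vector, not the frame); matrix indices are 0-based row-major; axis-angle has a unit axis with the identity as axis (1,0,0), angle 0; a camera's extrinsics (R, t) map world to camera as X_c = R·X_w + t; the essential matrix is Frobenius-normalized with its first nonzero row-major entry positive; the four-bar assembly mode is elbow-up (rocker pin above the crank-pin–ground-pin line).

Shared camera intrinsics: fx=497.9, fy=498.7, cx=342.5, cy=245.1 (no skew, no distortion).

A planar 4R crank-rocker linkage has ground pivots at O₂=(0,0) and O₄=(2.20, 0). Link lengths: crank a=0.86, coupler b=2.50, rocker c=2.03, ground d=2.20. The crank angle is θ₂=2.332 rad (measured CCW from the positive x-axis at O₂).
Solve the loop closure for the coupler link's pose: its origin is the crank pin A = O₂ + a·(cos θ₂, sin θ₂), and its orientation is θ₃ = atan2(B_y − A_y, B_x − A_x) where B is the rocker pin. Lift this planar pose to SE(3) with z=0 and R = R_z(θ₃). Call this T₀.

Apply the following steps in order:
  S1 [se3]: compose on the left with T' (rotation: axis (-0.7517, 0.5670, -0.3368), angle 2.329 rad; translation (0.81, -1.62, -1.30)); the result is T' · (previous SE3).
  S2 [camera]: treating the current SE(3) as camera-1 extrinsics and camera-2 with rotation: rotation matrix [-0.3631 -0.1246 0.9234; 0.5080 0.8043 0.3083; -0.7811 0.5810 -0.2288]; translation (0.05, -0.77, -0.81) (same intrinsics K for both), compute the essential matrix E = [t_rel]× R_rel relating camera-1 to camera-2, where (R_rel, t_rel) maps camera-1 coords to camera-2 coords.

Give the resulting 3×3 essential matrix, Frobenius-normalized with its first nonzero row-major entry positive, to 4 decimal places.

matrix = [0.3643 -0.5990 0.0892; 0.0786 0.0698 -0.0212; 0.5977 0.3415 -0.1228]

source (fourbar_fk): coupler pose = R=[0.8546 -0.5193 0.0000; 0.5193 0.8546 0.0000; 0.0000 0.0000 1.0000], t=(-0.5932, 0.6226, 0.0000)
after S1 (compose_se3): R=[-0.0192 -0.5439 0.8390; -0.8990 0.3766 0.2235; -0.4375 -0.7500 -0.4962], t=(0.3566, -1.1385, -1.8497)
after S2 (essential): [0.3643 -0.5990 0.0892; 0.0786 0.0698 -0.0212; 0.5977 0.3415 -0.1228]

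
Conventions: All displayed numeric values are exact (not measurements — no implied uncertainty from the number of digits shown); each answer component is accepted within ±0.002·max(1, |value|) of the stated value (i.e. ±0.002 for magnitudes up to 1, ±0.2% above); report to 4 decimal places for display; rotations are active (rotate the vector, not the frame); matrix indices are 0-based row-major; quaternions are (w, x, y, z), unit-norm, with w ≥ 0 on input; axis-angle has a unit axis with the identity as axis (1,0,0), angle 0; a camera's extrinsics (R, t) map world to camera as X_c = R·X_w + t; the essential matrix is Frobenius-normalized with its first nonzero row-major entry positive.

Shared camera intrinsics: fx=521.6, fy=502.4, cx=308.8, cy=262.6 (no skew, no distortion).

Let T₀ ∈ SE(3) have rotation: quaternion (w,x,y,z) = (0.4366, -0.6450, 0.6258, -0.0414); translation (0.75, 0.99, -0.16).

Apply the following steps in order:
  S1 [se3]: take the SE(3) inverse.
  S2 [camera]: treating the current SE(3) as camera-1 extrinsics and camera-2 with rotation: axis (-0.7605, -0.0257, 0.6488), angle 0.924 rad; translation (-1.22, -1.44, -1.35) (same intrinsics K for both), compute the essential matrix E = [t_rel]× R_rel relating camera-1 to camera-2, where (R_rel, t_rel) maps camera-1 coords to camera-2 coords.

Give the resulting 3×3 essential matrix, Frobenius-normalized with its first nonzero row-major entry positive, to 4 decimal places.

matrix = [0.4460 0.3527 -0.2949; 0.4143 -0.2370 0.4988; -0.3169 -0.1115 0.0192]

after S1 (invert_se3): R=[0.2133 -0.8434 -0.4931; -0.7711 0.1645 -0.6150; 0.5999 0.5114 -0.6153], t=(0.5961, 0.3171, -1.0546)
after S2 (essential): [0.4460 0.3527 -0.2949; 0.4143 -0.2370 0.4988; -0.3169 -0.1115 0.0192]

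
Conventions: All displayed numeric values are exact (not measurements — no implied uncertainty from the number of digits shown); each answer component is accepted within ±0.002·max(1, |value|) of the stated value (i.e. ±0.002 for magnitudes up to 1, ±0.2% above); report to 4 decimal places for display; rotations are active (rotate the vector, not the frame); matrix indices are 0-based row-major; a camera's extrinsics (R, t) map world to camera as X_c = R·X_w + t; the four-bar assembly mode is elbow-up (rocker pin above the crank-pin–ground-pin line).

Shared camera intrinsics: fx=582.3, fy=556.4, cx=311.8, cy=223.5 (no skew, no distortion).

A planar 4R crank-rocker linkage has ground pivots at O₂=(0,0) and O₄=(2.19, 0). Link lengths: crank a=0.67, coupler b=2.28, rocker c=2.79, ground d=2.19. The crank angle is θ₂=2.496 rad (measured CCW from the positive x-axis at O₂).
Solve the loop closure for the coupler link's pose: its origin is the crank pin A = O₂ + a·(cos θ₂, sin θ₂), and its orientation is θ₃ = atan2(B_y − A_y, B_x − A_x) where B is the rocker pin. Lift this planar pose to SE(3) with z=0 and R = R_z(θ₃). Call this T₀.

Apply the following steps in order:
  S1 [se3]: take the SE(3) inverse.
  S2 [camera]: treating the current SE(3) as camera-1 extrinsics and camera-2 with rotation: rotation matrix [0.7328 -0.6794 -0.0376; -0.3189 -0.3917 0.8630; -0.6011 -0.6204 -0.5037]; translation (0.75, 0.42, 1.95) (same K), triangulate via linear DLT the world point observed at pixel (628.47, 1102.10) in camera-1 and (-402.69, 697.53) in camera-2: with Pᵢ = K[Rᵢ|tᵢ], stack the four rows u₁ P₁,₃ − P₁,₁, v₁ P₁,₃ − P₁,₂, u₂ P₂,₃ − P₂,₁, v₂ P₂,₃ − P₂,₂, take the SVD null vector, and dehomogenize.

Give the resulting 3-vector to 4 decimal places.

source (fourbar_fk): coupler pose = R=[0.5282 -0.8491 0.0000; 0.8491 0.5282 0.0000; 0.0000 0.0000 1.0000], t=(-0.5352, 0.4031, 0.0000)
after S1 (invert_se3): R=[0.5282 0.8491 0.0000; -0.8491 0.5282 -0.0000; 0.0000 0.0000 1.0000], t=(-0.0596, -0.6673, 0.0000)
after S2 (triangulate): (-1.6083, 1.7231, 1.0186)

result = (-1.6083, 1.7231, 1.0186)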